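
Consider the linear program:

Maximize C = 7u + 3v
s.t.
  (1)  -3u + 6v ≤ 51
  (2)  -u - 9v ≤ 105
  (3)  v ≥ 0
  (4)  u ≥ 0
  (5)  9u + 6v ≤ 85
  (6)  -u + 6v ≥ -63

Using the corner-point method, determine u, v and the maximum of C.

Feasible corners and C = 7u + 3v:
  (0, 17/2) → C = 51/2
  (17/6, 119/12) → C = 595/12
  (0, 0) → C = 0
  (85/9, 0) → C = 595/9

The optimum lies where v = 0 and 9u + 6v = 85.
Solving simultaneously gives u = 85/9, v = 0.

u = 85/9, v = 0, maximum C = 595/9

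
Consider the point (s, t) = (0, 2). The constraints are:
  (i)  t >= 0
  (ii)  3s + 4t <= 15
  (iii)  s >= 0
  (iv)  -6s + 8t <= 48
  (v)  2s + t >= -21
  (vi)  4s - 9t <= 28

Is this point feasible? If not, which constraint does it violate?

(i): 2 ≥ 0 ✓
(ii): 8 ≤ 15 ✓
(iii): 0 ≥ 0 ✓
(iv): 16 ≤ 48 ✓
(v): 2 ≥ -21 ✓
(vi): -18 ≤ 28 ✓

feasible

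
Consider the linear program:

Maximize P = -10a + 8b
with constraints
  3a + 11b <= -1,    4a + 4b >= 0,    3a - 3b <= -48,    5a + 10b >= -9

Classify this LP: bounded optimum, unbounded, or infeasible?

infeasible

The boundaries 3a + 11b = -1 and 4a + 4b = 0 meet at (1/8, -1/8), but that point violates 3a - 3b ≤ -48. Every candidate vertex is excluded by some other constraint, so the feasible region is empty.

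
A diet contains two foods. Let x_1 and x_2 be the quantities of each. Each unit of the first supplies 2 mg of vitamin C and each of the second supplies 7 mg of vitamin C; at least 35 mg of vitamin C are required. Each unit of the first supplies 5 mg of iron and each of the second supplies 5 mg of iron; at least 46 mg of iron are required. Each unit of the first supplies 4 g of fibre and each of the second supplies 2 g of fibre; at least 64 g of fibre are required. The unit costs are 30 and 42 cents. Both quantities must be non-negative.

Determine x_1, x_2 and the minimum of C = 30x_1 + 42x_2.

x_1 = 63/4, x_2 = 1/2, minimum C = 987/2

The feasible region is unbounded (it extends along (0, 1), (1, 0)), but C strictly increases along every unbounded feasible direction, so there is no improving ray and the minimum is attained at a vertex.

The binding constraints are 2x_1 + 7x_2 = 35 and 4x_1 + 2x_2 = 64.
Solving simultaneously gives x_1 = 63/4, x_2 = 1/2.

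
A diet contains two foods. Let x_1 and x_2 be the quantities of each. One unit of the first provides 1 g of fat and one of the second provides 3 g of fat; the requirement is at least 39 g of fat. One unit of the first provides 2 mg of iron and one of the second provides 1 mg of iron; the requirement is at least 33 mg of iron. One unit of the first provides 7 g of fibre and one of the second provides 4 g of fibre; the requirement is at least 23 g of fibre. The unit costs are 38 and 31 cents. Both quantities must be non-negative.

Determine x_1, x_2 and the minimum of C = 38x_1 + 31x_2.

Feasible corners and C = 38x_1 + 31x_2:
  (0, 33) → C = 1023
  (39, 0) → C = 1482
  (12, 9) → C = 735
The feasible region is unbounded (it extends along (0, 1), (1, 0)), but C strictly increases along every unbounded feasible direction, so there is no improving ray and the minimum is attained at a vertex.

At the optimal vertex, x_1 + 3x_2 = 39 and 2x_1 + x_2 = 33.
Solving simultaneously gives x_1 = 12, x_2 = 9.

x_1 = 12, x_2 = 9, minimum C = 735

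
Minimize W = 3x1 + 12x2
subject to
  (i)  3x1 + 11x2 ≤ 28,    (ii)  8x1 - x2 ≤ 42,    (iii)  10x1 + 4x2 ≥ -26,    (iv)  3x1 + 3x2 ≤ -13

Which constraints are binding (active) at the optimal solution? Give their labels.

Vertices and W = 3x1 + 12x2:
  (71/21, -314/21) → W = -1185/7
  (113/27, -230/27) → W = -269/3
  (-13/9, -26/9) → W = -39

The minimum is at (71/21, -314/21). Substituting into each constraint, equality holds for (ii) and (iii); the remaining constraints have slack.

(ii) and (iii)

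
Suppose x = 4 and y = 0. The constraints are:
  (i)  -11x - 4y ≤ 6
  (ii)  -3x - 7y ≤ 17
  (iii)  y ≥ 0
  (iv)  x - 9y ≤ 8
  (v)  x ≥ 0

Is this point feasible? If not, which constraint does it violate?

(i): -44 ≤ 6 ✓
(ii): -12 ≤ 17 ✓
(iii): 0 ≥ 0 ✓
(iv): 4 ≤ 8 ✓
(v): 4 ≥ 0 ✓

feasible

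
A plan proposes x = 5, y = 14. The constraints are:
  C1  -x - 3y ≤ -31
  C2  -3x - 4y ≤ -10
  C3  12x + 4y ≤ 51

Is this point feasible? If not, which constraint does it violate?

Constraint C3: 12x + 4y = 116, which is not ≤ 51. All other constraints are satisfied.

not feasible — violates C3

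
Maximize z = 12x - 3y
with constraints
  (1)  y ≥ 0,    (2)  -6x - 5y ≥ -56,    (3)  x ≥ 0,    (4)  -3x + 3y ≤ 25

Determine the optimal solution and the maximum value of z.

x = 28/3, y = 0, maximum z = 112

Vertices and z = 12x - 3y:
  (28/3, 0) → z = 112
  (0, 0) → z = 0
  (43/33, 106/11) → z = -146/11
  (0, 25/3) → z = -25

The binding constraints are y = 0 and -6x - 5y = -56.
Solving simultaneously gives x = 28/3, y = 0.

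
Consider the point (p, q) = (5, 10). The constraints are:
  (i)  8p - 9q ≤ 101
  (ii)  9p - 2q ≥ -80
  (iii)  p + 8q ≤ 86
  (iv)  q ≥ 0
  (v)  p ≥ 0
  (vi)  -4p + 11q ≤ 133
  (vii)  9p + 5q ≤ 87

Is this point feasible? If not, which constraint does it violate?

Constraint (vii): 9p + 5q = 95, which is not ≤ 87. All other constraints are satisfied.

not feasible — violates (vii)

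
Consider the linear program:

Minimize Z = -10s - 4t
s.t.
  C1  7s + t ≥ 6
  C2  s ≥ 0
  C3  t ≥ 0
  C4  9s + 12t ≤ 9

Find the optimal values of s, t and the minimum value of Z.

Corner points and Z = -10s - 4t:
  (6/7, 0) → Z = -60/7
  (21/25, 3/25) → Z = -222/25
  (1, 0) → Z = -10

At the optimal vertex, t = 0 and 9s + 12t = 9.
Solving simultaneously gives s = 1, t = 0.

s = 1, t = 0, minimum Z = -10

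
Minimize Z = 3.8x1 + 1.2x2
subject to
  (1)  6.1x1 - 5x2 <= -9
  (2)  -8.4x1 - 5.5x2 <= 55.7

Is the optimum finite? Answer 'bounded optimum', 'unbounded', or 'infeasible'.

From the feasible point (-6560/1511, -26417/7555), moving in the direction (-5.5, 8.4) keeps every constraint satisfied while Z decreases without bound.

unbounded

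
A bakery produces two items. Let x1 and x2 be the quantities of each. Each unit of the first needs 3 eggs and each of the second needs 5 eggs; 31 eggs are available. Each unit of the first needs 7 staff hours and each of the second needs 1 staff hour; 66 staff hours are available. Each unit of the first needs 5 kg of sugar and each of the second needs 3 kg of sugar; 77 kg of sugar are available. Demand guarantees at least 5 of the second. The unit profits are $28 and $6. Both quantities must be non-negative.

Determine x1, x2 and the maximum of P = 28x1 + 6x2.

Feasible corners and P = 28x1 + 6x2:
  (0, 31/5) → P = 186/5
  (0, 5) → P = 30
  (2, 5) → P = 86

x1 = 2, x2 = 5, maximum P = 86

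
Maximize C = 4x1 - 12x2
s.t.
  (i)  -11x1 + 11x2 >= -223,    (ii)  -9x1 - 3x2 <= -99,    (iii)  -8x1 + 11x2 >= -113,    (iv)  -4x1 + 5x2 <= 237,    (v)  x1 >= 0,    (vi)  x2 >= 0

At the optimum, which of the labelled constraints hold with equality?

Extreme points and C = 4x1 - 12x2:
  (110/3, 541/33) → C = -1652/33
  (3722/11, 3499/11) → C = -27100/11
  (0, 33) → C = -396
  (11, 0) → C = 44
  (113/8, 0) → C = 113/2
  (0, 237/5) → C = -2844/5

The maximum is at (113/8, 0). Substituting into each constraint, equality holds for (iii) and (vi); the remaining constraints have slack.

(iii) and (vi)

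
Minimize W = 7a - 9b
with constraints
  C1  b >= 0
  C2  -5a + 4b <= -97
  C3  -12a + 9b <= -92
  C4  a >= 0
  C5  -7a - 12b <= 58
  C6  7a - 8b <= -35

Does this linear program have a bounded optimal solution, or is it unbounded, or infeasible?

unbounded

From the feasible point (229/3, 427/6), moving in the direction (8, 7) keeps every constraint satisfied while W decreases without bound.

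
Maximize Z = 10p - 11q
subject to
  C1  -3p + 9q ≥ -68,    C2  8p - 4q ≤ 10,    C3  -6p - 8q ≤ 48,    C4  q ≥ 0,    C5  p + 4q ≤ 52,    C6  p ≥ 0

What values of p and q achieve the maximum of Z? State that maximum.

The binding constraints are 8p - 4q = 10 and q = 0.
Solving simultaneously gives p = 5/4, q = 0.

p = 5/4, q = 0, maximum Z = 25/2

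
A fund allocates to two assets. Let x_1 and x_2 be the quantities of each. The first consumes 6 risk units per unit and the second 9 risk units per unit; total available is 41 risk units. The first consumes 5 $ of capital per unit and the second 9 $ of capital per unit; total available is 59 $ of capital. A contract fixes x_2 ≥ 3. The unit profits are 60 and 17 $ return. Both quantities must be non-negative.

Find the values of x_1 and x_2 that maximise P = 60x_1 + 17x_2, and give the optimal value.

Extreme points and P = 60x_1 + 17x_2:
  (0, 41/9) → P = 697/9
  (0, 3) → P = 51
  (7/3, 3) → P = 191

x_1 = 7/3, x_2 = 3, maximum P = 191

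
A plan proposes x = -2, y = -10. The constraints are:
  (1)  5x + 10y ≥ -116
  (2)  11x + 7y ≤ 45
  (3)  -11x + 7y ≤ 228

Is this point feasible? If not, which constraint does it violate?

feasible

(1): -110 ≥ -116 ✓
(2): -92 ≤ 45 ✓
(3): -48 ≤ 228 ✓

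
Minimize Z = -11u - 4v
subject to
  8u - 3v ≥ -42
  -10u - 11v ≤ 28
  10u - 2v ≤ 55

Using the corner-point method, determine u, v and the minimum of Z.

u = 249/14, v = 430/7, minimum Z = -6179/14

Corner points and Z = -11u - 4v:
  (-273/59, 98/59) → Z = 2611/59
  (249/14, 430/7) → Z = -6179/14
  (549/130, -83/13) → Z = -2719/130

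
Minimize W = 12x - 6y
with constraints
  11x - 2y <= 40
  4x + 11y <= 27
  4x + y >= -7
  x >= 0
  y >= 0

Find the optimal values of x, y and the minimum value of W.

Feasible corners and W = 12x - 6y:
  (494/129, 137/129) → W = 1702/43
  (40/11, 0) → W = 480/11
  (0, 27/11) → W = -162/11
  (0, 0) → W = 0

x = 0, y = 27/11, minimum W = -162/11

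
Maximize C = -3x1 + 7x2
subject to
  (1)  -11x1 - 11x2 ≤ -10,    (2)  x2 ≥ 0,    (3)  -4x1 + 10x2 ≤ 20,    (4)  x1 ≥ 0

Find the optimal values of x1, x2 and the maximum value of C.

x1 = 0, x2 = 2, maximum C = 14

The feasible region is unbounded (it extends along (5, 2), (1, 0)), but C strictly decreases along every unbounded feasible direction, so there is no improving ray and the maximum is attained at a vertex.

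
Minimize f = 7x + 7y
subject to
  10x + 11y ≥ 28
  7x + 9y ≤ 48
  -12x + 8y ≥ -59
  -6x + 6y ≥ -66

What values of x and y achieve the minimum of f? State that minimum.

Feasible corners and f = 7x + 7y:
  (-276/13, 284/13) → f = 56/13
  (873/212, -127/106) → f = 4333/212
  (915/164, 163/164) → f = 3773/82

The binding constraints are 10x + 11y = 28 and 7x + 9y = 48.
Solving simultaneously gives x = -276/13, y = 284/13.

x = -276/13, y = 284/13, minimum f = 56/13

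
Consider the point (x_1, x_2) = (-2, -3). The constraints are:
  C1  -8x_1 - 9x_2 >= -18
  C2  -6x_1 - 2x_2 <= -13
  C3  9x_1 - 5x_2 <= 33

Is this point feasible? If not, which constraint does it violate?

Constraint C2: -6x_1 - 2x_2 = 18, which is not ≤ -13. All other constraints are satisfied.

not feasible — violates C2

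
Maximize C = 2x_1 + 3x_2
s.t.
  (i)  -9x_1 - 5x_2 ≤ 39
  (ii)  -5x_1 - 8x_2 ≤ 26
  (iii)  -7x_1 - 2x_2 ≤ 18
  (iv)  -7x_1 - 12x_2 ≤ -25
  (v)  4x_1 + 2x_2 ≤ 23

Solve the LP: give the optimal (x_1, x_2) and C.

Vertices and C = 2x_1 + 3x_2:
  (-19/5, 43/10) → C = 53/10
  (-41/3, 233/6) → C = 535/6
  (113/17, -61/34) → C = 269/34

x_1 = -41/3, x_2 = 233/6, maximum C = 535/6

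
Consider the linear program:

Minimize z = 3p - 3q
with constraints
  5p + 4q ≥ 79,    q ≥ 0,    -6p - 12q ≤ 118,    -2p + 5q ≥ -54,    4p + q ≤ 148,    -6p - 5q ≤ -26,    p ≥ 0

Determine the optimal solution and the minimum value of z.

p = 0, q = 148, minimum z = -444

Feasible corners and z = 3p - 3q:
  (79/5, 0) → z = 237/5
  (0, 79/4) → z = -237/4
  (27, 0) → z = 81
  (397/11, 40/11) → z = 1071/11
  (0, 148) → z = -444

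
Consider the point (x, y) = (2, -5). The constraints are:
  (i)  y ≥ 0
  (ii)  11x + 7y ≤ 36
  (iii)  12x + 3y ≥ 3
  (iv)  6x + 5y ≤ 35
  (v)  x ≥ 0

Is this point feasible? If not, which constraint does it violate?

Constraint (i): y = -5, which is not ≥ 0. All other constraints are satisfied.

not feasible — violates (i)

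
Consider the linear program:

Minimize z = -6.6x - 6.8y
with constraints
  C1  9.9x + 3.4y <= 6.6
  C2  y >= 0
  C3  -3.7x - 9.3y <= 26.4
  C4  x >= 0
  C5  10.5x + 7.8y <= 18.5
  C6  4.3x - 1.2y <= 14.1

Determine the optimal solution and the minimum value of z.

x = 0, y = 33/17, minimum z = -66/5

At the optimal vertex, 9.9x + 3.4y = 6.6 and x = 0.
Solving simultaneously gives x = 0, y = 33/17.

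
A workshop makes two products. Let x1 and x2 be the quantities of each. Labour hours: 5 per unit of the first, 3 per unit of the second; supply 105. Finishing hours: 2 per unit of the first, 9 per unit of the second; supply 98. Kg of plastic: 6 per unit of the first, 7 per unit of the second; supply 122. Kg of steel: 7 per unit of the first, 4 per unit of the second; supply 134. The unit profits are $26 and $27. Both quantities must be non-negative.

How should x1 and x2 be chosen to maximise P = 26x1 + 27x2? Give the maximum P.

x1 = 18, x2 = 2, maximum P = 522

Extreme points and P = 26x1 + 27x2:
  (0, 0) → P = 0
  (0, 98/9) → P = 294
  (134/7, 0) → P = 3484/7
  (103/10, 43/5) → P = 500
  (18, 2) → P = 522

The binding constraints are 6x1 + 7x2 = 122 and 7x1 + 4x2 = 134.
Solving simultaneously gives x1 = 18, x2 = 2.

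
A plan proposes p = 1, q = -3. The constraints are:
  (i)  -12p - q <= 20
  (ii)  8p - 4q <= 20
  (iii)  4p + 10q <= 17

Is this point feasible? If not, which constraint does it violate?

feasible

(i): -9 ≤ 20 ✓
(ii): 20 ≤ 20 ✓
(iii): -26 ≤ 17 ✓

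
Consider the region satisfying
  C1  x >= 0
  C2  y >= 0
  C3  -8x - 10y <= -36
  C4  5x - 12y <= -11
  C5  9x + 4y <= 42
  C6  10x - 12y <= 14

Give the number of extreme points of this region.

Intersecting each pair of boundary lines and keeping only the points that satisfy every inequality leaves:
  (0, 18/5)
  (0, 21/2)
  (161/73, 134/73)
  (115/32, 309/128)

4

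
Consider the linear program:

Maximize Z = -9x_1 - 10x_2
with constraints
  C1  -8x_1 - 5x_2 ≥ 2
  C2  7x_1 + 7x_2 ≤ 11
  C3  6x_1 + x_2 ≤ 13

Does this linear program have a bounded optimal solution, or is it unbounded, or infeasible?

From the feasible point (-23/7, 34/7), moving in the direction (1, -6) keeps every constraint satisfied while Z increases without bound.

unbounded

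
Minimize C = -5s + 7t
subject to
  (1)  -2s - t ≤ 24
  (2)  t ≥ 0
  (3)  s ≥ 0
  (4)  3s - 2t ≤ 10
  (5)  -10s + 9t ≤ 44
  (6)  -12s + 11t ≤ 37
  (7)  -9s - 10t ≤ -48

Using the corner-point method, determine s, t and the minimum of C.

s = 49/12, t = 9/8, minimum C = -301/24

Extreme points and C = -5s + 7t:
  (184/9, 77/3) → C = 697/9
  (49/12, 9/8) → C = -301/24
  (158/219, 303/73) → C = 5573/219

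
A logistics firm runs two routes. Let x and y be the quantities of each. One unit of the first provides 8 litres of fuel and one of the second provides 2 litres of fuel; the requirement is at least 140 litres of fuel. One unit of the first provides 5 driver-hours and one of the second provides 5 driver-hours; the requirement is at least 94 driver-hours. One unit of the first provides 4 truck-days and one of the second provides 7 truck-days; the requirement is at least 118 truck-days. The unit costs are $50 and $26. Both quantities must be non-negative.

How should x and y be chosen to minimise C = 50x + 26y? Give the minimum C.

Extreme points and C = 50x + 26y:
  (0, 70) → C = 1820
  (59/2, 0) → C = 1475
  (31/2, 8) → C = 983
The feasible region is unbounded (it extends along (0, 1), (1, 0)), but C strictly increases along every unbounded feasible direction, so there is no improving ray and the minimum is attained at a vertex.

At the optimal vertex, 8x + 2y = 140 and 4x + 7y = 118.
Solving simultaneously gives x = 31/2, y = 8.

x = 31/2, y = 8, minimum C = 983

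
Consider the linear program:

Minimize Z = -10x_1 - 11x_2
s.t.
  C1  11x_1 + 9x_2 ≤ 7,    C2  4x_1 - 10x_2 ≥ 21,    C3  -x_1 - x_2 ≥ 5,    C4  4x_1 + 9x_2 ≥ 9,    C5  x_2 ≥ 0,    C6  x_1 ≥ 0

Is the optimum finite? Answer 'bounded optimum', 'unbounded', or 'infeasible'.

The boundaries x_2 = 0 and x_1 = 0 meet at (0, 0), but that point violates 4x_1 - 10x_2 ≥ 21. Every candidate vertex is excluded by some other constraint, so the feasible region is empty.

infeasible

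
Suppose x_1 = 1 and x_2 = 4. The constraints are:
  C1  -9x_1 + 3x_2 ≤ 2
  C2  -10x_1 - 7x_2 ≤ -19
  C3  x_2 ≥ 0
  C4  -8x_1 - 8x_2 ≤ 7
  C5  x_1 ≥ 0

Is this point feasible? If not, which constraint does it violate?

not feasible — violates C1

Constraint C1: -9x_1 + 3x_2 = 3, which is not ≤ 2. All other constraints are satisfied.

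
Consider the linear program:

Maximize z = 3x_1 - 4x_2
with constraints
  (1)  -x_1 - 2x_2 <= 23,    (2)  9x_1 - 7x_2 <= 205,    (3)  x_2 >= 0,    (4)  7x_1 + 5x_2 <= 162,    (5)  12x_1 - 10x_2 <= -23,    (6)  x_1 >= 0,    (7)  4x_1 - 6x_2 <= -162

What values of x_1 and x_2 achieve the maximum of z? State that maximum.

Extreme points and z = 3x_1 - 4x_2:
  (0, 162/5) → z = -648/5
  (81/31, 891/31) → z = -3321/31
  (0, 27) → z = -108

The optimum lies where 7x_1 + 5x_2 = 162 and 4x_1 - 6x_2 = -162.
Solving simultaneously gives x_1 = 81/31, x_2 = 891/31.

x_1 = 81/31, x_2 = 891/31, maximum z = -3321/31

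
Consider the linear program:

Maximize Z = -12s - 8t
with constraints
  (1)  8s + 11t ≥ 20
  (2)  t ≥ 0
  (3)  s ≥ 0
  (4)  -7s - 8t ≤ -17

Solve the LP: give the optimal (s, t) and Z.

s = 0, t = 17/8, maximum Z = -17

Feasible corners and Z = -12s - 8t:
  (5/2, 0) → Z = -30
  (27/13, 4/13) → Z = -356/13
  (0, 17/8) → Z = -17
The feasible region is unbounded (it extends along (0, 1), (1, 0)), but Z strictly decreases along every unbounded feasible direction, so there is no improving ray and the maximum is attained at a vertex.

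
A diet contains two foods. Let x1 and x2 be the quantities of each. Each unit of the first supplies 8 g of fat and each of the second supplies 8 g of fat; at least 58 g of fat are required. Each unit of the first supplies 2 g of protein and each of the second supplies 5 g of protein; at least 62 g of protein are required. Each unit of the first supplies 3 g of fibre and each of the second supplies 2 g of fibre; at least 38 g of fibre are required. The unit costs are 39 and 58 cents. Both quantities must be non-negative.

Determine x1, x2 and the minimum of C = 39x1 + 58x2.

Vertices and C = 39x1 + 58x2:
  (0, 19) → C = 1102
  (31, 0) → C = 1209
  (6, 10) → C = 814
The feasible region is unbounded (it extends along (0, 1), (1, 0)), but C strictly increases along every unbounded feasible direction, so there is no improving ray and the minimum is attained at a vertex.

x1 = 6, x2 = 10, minimum C = 814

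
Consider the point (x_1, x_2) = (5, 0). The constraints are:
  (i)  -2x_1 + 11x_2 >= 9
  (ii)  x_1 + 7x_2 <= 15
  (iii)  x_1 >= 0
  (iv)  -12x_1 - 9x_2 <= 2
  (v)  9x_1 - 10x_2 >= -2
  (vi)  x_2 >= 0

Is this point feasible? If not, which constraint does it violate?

Constraint (i): -2x_1 + 11x_2 = -10, which is not ≥ 9. All other constraints are satisfied.

not feasible — violates (i)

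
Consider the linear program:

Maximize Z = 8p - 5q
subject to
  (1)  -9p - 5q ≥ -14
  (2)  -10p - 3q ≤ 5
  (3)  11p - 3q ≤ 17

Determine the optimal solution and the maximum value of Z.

p = 4/7, q = -25/7, maximum Z = 157/7

Corner points and Z = 8p - 5q:
  (-67/23, 185/23) → Z = -1461/23
  (127/82, 1/82) → Z = 1011/82
  (4/7, -25/7) → Z = 157/7

At the optimal vertex, -10p - 3q = 5 and 11p - 3q = 17.
Solving simultaneously gives p = 4/7, q = -25/7.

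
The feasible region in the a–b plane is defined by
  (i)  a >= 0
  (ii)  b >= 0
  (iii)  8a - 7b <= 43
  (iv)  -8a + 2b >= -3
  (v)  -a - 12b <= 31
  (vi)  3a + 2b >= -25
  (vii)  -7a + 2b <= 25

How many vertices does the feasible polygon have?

The feasible vertices (each the meet of two boundaries and inside every other half-plane) are:
  (0, 0)
  (0, 25/2)
  (3/8, 0)
  (28, 221/2)

4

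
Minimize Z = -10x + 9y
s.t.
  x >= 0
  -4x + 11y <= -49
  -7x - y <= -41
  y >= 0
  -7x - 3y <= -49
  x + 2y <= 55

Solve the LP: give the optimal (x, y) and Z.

x = 55, y = 0, minimum Z = -550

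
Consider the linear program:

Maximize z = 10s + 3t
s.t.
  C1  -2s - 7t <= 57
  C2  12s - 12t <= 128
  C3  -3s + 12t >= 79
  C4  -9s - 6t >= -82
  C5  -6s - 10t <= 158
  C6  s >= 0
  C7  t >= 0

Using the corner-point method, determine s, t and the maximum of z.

s = 85/21, t = 319/42, maximum z = 2657/42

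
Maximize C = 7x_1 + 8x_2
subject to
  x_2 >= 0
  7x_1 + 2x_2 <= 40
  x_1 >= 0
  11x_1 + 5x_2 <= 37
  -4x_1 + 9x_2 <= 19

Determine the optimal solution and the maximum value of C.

Vertices and C = 7x_1 + 8x_2:
  (0, 0) → C = 0
  (37/11, 0) → C = 259/11
  (0, 19/9) → C = 152/9
  (2, 3) → C = 38

x_1 = 2, x_2 = 3, maximum C = 38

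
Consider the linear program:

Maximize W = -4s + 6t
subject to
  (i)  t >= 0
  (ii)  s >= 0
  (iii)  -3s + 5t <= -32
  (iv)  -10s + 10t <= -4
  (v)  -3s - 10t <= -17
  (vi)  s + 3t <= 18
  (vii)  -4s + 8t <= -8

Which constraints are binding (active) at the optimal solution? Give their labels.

Extreme points and W = -4s + 6t:
  (32/3, 0) → W = -128/3
  (18, 0) → W = -72
  (93/7, 11/7) → W = -306/7

The maximum is at (32/3, 0). Substituting into each constraint, equality holds for (i) and (iii); the remaining constraints have slack.

(i) and (iii)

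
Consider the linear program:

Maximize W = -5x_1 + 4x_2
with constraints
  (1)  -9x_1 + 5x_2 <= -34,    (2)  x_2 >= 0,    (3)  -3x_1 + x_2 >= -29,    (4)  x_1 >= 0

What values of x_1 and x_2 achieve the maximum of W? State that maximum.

x_1 = 37/2, x_2 = 53/2, maximum W = 27/2

Corner points and W = -5x_1 + 4x_2:
  (34/9, 0) → W = -170/9
  (37/2, 53/2) → W = 27/2
  (29/3, 0) → W = -145/3

The binding constraints are -9x_1 + 5x_2 = -34 and -3x_1 + x_2 = -29.
Solving simultaneously gives x_1 = 37/2, x_2 = 53/2.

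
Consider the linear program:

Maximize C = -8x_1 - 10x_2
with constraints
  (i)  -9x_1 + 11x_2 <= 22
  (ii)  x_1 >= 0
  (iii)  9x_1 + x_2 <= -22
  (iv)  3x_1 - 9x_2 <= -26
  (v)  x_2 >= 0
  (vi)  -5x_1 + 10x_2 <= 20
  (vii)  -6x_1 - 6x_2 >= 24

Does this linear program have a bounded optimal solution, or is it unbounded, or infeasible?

infeasible

The boundaries -5x_1 + 10x_2 = 20 and -6x_1 - 6x_2 = 24 meet at (-4, 0), but that point violates -9x_1 + 11x_2 ≤ 22. Every candidate vertex is excluded by some other constraint, so the feasible region is empty.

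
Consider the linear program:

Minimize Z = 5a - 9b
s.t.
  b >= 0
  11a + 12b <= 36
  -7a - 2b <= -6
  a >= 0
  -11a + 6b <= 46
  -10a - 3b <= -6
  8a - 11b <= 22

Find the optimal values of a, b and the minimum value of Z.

a = 0, b = 3, minimum Z = -27

Feasible corners and Z = 5a - 9b:
  (6/7, 0) → Z = 30/7
  (11/4, 0) → Z = 55/4
  (0, 3) → Z = -27
  (660/217, 46/217) → Z = 2886/217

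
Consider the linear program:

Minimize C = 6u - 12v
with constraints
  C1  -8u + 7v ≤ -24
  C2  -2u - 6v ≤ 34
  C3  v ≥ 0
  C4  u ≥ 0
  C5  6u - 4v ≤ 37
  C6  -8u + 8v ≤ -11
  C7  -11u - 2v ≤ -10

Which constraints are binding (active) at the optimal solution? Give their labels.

C5 and C6

Vertices and C = 6u - 12v:
  (3, 0) → C = 18
  (115/8, 13) → C = -279/4
  (37/6, 0) → C = 37
  (63/4, 115/8) → C = -78

The minimum is at (63/4, 115/8). Substituting into each constraint, equality holds for C5 and C6; the remaining constraints have slack.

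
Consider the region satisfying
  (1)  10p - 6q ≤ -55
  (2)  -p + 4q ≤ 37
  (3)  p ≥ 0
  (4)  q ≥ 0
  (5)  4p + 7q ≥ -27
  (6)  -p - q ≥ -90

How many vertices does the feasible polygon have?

The feasible vertices (each the meet of two boundaries and inside every other half-plane) are:
  (1/17, 315/34)
  (0, 55/6)
  (0, 37/4)

3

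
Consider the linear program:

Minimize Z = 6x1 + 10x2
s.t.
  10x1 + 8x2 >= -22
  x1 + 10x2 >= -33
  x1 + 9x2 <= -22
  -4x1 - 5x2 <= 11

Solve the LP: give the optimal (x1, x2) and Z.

x1 = 11/7, x2 = -121/35, minimum Z = -176/7

Feasible corners and Z = 6x1 + 10x2:
  (77, -11) → Z = 352
  (11/7, -121/35) → Z = -176/7
  (11/31, -77/31) → Z = -704/31

The optimum lies where x1 + 10x2 = -33 and -4x1 - 5x2 = 11.
Solving simultaneously gives x1 = 11/7, x2 = -121/35.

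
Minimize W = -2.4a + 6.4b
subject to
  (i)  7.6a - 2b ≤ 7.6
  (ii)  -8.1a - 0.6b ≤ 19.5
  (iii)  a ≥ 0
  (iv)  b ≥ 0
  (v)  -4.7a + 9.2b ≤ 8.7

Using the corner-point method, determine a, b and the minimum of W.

a = 1, b = 0, minimum W = -2.4

Extreme points and W = -2.4a + 6.4b:
  (1, 0) → W = -12/5
  (2183/1513, 2546/1513) → W = 55276/7565
  (0, 0) → W = 0
  (0, 87/92) → W = 696/115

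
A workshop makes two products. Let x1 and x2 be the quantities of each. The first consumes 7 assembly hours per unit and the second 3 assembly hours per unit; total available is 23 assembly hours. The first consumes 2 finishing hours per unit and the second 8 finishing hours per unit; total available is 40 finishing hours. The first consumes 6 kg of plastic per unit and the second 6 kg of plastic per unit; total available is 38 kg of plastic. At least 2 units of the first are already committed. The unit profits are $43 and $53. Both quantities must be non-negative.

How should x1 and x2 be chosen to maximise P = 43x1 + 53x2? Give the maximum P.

Feasible corners and P = 43x1 + 53x2:
  (23/7, 0) → P = 989/7
  (2, 0) → P = 86
  (2, 3) → P = 245

The optimum lies where 7x1 + 3x2 = 23 and x1 = 2.
Solving simultaneously gives x1 = 2, x2 = 3.

x1 = 2, x2 = 3, maximum P = 245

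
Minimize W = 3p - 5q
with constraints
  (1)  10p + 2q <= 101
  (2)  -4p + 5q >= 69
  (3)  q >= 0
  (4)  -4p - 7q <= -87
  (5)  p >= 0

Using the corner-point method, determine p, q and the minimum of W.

Feasible corners and W = 3p - 5q:
  (367/58, 547/29) → W = -4369/58
  (0, 101/2) → W = -505/2
  (0, 69/5) → W = -69

At the optimal vertex, 10p + 2q = 101 and p = 0.
Solving simultaneously gives p = 0, q = 101/2.

p = 0, q = 101/2, minimum W = -505/2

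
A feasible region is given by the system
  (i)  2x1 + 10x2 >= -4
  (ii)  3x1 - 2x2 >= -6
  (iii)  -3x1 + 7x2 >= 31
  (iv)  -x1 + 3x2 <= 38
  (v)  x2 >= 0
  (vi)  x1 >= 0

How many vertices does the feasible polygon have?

Pairwise boundary intersections that survive every other constraint:
  (4/3, 5)
  (58/7, 108/7)
  (173/2, 83/2)

3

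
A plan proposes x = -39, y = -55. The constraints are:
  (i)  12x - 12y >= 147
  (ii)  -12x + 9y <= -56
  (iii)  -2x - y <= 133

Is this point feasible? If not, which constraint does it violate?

not feasible — violates (ii)

Constraint (ii): -12x + 9y = -27, which is not ≤ -56. All other constraints are satisfied.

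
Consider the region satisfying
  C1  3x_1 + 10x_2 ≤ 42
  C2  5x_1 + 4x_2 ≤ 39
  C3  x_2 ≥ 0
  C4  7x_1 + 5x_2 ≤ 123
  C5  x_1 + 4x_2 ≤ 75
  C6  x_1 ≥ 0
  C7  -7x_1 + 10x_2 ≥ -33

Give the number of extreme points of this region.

5

The feasible vertices (each the meet of two boundaries and inside every other half-plane) are:
  (111/19, 93/38)
  (0, 21/5)
  (87/13, 18/13)
  (0, 0)
  (33/7, 0)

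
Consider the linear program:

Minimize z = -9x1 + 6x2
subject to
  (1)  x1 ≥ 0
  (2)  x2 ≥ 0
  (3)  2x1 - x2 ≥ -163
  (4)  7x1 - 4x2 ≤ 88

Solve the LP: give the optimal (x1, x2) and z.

x1 = 88/7, x2 = 0, minimum z = -792/7

Extreme points and z = -9x1 + 6x2:
  (0, 0) → z = 0
  (0, 163) → z = 978
  (88/7, 0) → z = -792/7
The feasible region is unbounded (it extends along (1, 2), (4, 7)), but z strictly increases along every unbounded feasible direction, so there is no improving ray and the minimum is attained at a vertex.

At the optimal vertex, x2 = 0 and 7x1 - 4x2 = 88.
Solving simultaneously gives x1 = 88/7, x2 = 0.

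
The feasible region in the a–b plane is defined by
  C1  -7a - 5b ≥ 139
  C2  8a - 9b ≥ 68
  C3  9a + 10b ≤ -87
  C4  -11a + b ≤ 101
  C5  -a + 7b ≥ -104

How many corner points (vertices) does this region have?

The feasible vertices (each the meet of two boundaries and inside every other half-plane) are:
  (-911/103, -1588/103)
  (-151/18, -289/18)
  (-460/47, -764/47)

3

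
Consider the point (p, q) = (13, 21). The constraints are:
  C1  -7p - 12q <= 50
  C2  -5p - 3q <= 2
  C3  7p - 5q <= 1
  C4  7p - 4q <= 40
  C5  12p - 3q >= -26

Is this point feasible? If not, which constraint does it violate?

feasible

C1: -343 ≤ 50 ✓
C2: -128 ≤ 2 ✓
C3: -14 ≤ 1 ✓
C4: 7 ≤ 40 ✓
C5: 93 ≥ -26 ✓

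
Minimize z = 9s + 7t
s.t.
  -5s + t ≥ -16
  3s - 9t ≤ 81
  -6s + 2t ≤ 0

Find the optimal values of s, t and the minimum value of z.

Extreme points and z = 9s + 7t:
  (3/2, -17/2) → z = -46
  (8, 24) → z = 240
  (-27/8, -81/8) → z = -405/4

The optimum lies where 3s - 9t = 81 and -6s + 2t = 0.
Solving simultaneously gives s = -27/8, t = -81/8.

s = -27/8, t = -81/8, minimum z = -405/4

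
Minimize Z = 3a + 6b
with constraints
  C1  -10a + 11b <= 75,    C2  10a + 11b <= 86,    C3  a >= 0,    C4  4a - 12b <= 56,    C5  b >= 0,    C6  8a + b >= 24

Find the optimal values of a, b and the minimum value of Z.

a = 3, b = 0, minimum Z = 9

Extreme points and Z = 3a + 6b:
  (43/5, 0) → Z = 129/5
  (89/39, 224/39) → Z = 537/13
  (3, 0) → Z = 9

The optimum lies where b = 0 and 8a + b = 24.
Solving simultaneously gives a = 3, b = 0.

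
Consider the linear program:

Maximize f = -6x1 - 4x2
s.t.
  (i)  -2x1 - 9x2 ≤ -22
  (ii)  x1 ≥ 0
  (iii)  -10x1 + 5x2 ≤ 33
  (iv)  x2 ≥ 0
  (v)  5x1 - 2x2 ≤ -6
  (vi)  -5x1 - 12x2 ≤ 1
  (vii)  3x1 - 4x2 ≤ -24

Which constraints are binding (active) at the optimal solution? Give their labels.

(ii) and (vii)

Extreme points and f = -6x1 - 4x2:
  (0, 33/5) → f = -132/5
  (0, 6) → f = -24
  (36/5, 21) → f = -636/5
  (12/7, 51/7) → f = -276/7

The maximum is at (0, 6). Substituting into each constraint, equality holds for (ii) and (vii); the remaining constraints have slack.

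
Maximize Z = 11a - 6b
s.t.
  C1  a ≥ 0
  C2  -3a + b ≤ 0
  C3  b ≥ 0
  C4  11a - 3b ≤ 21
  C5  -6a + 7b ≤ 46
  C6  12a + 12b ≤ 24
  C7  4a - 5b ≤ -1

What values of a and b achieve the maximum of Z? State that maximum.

a = 1, b = 1, maximum Z = 5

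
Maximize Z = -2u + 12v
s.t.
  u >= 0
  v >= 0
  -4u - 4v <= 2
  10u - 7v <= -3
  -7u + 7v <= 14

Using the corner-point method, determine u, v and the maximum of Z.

u = 11/3, v = 17/3, maximum Z = 182/3

Corner points and Z = -2u + 12v:
  (0, 3/7) → Z = 36/7
  (0, 2) → Z = 24
  (11/3, 17/3) → Z = 182/3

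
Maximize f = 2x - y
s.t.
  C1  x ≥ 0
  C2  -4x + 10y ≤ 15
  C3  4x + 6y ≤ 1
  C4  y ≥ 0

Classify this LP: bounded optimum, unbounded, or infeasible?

bounded optimum

Extreme points and f = 2x - y:
  (0, 1/6) → f = -1/6
  (0, 0) → f = 0
  (1/4, 0) → f = 1/2
The feasible region has finitely many vertices and no improving ray; the maximum is 1/2 at (1/4, 0).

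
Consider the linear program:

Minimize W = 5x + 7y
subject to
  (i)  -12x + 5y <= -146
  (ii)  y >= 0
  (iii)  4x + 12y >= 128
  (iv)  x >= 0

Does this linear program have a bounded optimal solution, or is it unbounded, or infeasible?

bounded optimum

Corner points and W = 5x + 7y:
  (598/41, 238/41) → W = 4656/41
  (32, 0) → W = 160
The feasible region has finitely many vertices and no improving ray; the minimum is 4656/41 at (598/41, 238/41).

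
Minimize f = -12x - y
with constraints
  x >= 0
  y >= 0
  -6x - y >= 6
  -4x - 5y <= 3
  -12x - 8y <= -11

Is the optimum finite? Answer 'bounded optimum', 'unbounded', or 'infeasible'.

The boundaries x = 0 and -12x - 8y = -11 meet at (0, 11/8), but that point violates -6x - y ≥ 6. Every candidate vertex is excluded by some other constraint, so the feasible region is empty.

infeasible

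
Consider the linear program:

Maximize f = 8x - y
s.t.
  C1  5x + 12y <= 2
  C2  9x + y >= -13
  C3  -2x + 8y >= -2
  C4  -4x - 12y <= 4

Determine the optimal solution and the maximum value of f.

x = 5/8, y = -3/32, maximum f = 163/32

Corner points and f = 8x - y:
  (-158/103, 83/103) → f = -1347/103
  (5/8, -3/32) → f = 163/32
  (-19/13, 2/13) → f = -154/13
  (-1/7, -2/7) → f = -6/7

At the optimal vertex, 5x + 12y = 2 and -2x + 8y = -2.
Solving simultaneously gives x = 5/8, y = -3/32.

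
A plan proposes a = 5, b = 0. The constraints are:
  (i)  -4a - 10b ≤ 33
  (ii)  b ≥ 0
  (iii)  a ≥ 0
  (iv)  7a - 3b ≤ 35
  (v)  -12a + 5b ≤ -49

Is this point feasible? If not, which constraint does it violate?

(i): -20 ≤ 33 ✓
(ii): 0 ≥ 0 ✓
(iii): 5 ≥ 0 ✓
(iv): 35 ≤ 35 ✓
(v): -60 ≤ -49 ✓

feasible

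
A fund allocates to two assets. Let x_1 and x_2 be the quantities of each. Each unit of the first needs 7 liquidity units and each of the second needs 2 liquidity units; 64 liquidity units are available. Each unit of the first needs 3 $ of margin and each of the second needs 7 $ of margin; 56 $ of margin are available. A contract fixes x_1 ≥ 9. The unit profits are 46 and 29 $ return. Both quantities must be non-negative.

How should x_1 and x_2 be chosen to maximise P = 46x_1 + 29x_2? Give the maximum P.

The binding constraints are 7x_1 + 2x_2 = 64 and x_1 = 9.
Solving simultaneously gives x_1 = 9, x_2 = 1/2.

x_1 = 9, x_2 = 1/2, maximum P = 857/2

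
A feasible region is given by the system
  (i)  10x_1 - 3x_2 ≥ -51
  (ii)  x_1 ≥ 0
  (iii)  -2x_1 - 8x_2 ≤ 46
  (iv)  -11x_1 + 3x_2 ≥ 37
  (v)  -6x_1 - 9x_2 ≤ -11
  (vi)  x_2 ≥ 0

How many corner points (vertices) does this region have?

The feasible vertices (each the meet of two boundaries and inside every other half-plane) are:
  (0, 17)
  (14, 191/3)
  (0, 37/3)

3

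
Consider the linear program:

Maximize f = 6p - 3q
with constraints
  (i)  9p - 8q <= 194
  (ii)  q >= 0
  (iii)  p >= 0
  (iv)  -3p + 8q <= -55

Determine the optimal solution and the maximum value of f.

p = 139/6, q = 29/16, maximum f = 2137/16

Feasible corners and f = 6p - 3q:
  (194/9, 0) → f = 388/3
  (139/6, 29/16) → f = 2137/16
  (55/3, 0) → f = 110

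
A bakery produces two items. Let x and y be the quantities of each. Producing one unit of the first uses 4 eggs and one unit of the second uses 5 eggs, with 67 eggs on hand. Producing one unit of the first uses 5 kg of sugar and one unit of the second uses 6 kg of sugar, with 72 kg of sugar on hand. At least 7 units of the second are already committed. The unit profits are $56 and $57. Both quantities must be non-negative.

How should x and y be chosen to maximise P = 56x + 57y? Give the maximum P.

x = 6, y = 7, maximum P = 735

Feasible corners and P = 56x + 57y:
  (0, 12) → P = 684
  (0, 7) → P = 399
  (6, 7) → P = 735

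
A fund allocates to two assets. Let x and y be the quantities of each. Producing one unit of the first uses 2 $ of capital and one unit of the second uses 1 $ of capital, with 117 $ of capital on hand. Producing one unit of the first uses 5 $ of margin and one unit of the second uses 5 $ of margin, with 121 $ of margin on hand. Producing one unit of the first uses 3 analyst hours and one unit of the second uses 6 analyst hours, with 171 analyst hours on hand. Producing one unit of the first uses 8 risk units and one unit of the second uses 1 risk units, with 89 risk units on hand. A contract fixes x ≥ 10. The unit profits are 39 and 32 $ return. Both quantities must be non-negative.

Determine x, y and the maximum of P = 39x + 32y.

Extreme points and P = 39x + 32y:
  (89/8, 0) → P = 3471/8
  (10, 0) → P = 390
  (10, 9) → P = 678

x = 10, y = 9, maximum P = 678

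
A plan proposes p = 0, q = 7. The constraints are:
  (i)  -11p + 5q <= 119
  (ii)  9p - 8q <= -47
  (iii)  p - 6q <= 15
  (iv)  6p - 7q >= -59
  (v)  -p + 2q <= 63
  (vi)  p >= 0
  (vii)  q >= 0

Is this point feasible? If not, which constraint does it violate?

(i): 35 ≤ 119 ✓
(ii): -56 ≤ -47 ✓
(iii): -42 ≤ 15 ✓
(iv): -49 ≥ -59 ✓
(v): 14 ≤ 63 ✓
(vi): 0 ≥ 0 ✓
(vii): 7 ≥ 0 ✓

feasible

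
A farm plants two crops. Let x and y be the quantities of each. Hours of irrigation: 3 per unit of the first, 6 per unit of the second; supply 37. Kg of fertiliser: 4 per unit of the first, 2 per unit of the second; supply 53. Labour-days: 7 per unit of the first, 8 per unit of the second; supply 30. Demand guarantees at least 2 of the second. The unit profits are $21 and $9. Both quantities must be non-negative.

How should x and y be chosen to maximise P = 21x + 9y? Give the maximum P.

Extreme points and P = 21x + 9y:
  (0, 15/4) → P = 135/4
  (0, 2) → P = 18
  (2, 2) → P = 60

The optimum lies where 7x + 8y = 30 and y = 2.
Solving simultaneously gives x = 2, y = 2.

x = 2, y = 2, maximum P = 60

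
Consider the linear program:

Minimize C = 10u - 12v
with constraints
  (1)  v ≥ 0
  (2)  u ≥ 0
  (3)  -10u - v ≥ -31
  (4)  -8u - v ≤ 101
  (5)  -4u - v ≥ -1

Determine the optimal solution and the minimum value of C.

u = 0, v = 1, minimum C = -12

Vertices and C = 10u - 12v:
  (0, 0) → C = 0
  (1/4, 0) → C = 5/2
  (0, 1) → C = -12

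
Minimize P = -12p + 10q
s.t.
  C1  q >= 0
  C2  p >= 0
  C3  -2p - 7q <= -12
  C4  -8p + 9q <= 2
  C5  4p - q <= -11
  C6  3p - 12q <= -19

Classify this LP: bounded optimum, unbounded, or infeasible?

infeasible

The boundaries p = 0 and 4p - q = -11 meet at (0, 11), but that point violates -8p + 9q ≤ 2. Every candidate vertex is excluded by some other constraint, so the feasible region is empty.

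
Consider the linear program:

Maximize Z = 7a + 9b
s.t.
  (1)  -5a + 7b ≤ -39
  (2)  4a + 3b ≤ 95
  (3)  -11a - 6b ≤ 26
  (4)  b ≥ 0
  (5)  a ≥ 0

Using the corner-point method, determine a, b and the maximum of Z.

a = 782/43, b = 319/43, maximum Z = 8345/43

The optimum lies where -5a + 7b = -39 and 4a + 3b = 95.
Solving simultaneously gives a = 782/43, b = 319/43.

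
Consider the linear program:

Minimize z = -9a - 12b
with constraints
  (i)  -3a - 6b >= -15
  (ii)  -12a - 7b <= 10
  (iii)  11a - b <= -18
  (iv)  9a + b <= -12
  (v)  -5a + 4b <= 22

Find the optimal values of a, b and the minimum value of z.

a = -29/17, b = 57/17, minimum z = -423/17

Extreme points and z = -9a - 12b:
  (-29/17, 57/17) → z = -423/17
  (-12/7, 47/14) → z = -174/7
  (-136/89, 106/89) → z = -48/89
  (-194/83, 214/83) → z = -822/83
  (-3/2, 3/2) → z = -9/2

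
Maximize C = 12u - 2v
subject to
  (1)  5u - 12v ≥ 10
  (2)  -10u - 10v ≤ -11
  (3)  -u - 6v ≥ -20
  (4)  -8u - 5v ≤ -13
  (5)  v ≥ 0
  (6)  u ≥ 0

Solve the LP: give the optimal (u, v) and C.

The binding constraints are -u - 6v = -20 and v = 0.
Solving simultaneously gives u = 20, v = 0.

u = 20, v = 0, maximum C = 240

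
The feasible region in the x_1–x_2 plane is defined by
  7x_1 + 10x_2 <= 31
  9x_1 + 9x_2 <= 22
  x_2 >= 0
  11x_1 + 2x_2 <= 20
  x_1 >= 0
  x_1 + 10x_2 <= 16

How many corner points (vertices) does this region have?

5

The feasible vertices (each the meet of two boundaries and inside every other half-plane) are:
  (136/81, 62/81)
  (76/81, 122/81)
  (20/11, 0)
  (0, 0)
  (0, 8/5)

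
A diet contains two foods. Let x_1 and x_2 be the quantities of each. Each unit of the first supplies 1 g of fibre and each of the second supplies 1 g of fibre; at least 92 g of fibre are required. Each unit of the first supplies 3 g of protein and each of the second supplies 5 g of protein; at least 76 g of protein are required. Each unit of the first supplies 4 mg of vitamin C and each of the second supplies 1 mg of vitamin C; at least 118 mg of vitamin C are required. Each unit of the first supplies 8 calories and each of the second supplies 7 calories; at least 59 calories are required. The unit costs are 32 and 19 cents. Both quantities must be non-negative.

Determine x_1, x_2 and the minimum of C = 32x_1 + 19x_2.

Vertices and C = 32x_1 + 19x_2:
  (0, 118) → C = 2242
  (92, 0) → C = 2944
  (26/3, 250/3) → C = 5582/3
The feasible region is unbounded (it extends along (0, 1), (1, 0)), but C strictly increases along every unbounded feasible direction, so there is no improving ray and the minimum is attained at a vertex.

The optimum lies where x_1 + x_2 = 92 and 4x_1 + x_2 = 118.
Solving simultaneously gives x_1 = 26/3, x_2 = 250/3.

x_1 = 26/3, x_2 = 250/3, minimum C = 5582/3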